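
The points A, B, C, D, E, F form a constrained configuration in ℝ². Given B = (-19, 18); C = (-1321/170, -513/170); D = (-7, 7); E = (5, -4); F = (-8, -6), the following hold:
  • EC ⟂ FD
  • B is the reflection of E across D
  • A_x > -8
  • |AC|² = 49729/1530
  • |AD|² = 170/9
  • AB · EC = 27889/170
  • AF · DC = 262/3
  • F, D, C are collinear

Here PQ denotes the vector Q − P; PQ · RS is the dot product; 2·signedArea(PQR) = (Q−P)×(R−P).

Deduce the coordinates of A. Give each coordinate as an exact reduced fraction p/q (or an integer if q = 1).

A = (-22/3, 8/3)

1. A_x = -22/3  [AF · DC = 262/3 ∩ AB · EC = 27889/170]
2. A_y = 8/3  [AF · DC = 262/3 ∩ AB · EC = 27889/170]
   → A = (-22/3, 8/3)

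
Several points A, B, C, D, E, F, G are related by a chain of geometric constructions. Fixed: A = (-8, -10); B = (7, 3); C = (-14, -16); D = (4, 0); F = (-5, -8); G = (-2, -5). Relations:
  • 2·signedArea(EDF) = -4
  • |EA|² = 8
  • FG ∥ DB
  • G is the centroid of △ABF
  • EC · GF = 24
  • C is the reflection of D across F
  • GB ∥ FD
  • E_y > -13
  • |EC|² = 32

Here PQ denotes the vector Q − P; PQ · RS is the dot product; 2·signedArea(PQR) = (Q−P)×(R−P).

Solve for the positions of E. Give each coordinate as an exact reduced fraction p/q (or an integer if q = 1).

E = (-10, -12)

1. E_x = -10  [2·signedArea(EDF) = -4 ∩ EC · GF = 24]
2. E_y = -12  [2·signedArea(EDF) = -4 ∩ EC · GF = 24]
   → E = (-10, -12)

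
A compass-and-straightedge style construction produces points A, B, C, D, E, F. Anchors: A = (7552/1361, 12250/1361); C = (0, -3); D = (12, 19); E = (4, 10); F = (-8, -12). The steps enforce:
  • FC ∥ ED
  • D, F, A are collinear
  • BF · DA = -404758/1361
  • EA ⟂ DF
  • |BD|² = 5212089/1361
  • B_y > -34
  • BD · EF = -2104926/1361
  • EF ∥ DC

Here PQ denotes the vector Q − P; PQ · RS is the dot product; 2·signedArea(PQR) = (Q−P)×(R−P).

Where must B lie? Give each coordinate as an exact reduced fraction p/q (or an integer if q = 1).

B = (-29328/1361, -44914/1361)

1. B_x = -29328/1361  [BD · EF = -2104926/1361 ∩ BF · DA = -404758/1361]
2. B_y = -44914/1361  [BD · EF = -2104926/1361 ∩ BF · DA = -404758/1361]
   → B = (-29328/1361, -44914/1361)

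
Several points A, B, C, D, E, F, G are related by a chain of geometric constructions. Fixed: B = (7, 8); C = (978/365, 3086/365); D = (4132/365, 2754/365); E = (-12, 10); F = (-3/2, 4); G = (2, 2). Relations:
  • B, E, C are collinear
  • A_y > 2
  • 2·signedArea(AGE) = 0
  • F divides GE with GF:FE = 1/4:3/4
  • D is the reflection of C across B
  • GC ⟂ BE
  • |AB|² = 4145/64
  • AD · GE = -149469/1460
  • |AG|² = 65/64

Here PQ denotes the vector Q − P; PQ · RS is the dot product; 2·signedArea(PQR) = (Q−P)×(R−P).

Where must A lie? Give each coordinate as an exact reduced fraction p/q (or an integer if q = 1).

1. A_x = 9/8  [2·signedArea(AGE) = 0 ∩ AD · GE = -149469/1460]
2. A_y = 5/2  [2·signedArea(AGE) = 0 ∩ AD · GE = -149469/1460]
   → A = (9/8, 5/2)

A = (9/8, 5/2)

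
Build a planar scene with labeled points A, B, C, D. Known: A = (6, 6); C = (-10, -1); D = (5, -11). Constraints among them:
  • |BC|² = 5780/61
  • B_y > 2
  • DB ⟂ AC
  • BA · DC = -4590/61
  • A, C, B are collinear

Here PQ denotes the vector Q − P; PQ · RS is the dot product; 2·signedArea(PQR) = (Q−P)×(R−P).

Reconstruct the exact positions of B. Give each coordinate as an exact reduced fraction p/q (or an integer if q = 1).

B = (-66/61, 177/61)

1. B_x = -66/61  [A, C, B are collinear ∩ DB ⟂ AC]
2. B_y = 177/61  [A, C, B are collinear ∩ DB ⟂ AC]
   → B = (-66/61, 177/61)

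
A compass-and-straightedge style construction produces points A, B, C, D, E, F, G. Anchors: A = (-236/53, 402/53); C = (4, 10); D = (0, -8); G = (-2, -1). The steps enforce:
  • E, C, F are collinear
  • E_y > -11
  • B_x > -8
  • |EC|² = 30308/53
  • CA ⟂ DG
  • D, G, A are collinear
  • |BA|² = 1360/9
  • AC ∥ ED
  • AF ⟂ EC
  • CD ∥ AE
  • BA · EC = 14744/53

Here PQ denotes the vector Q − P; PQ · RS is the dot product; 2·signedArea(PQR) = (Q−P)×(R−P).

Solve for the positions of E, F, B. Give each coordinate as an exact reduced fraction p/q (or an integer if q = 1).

1. E_x = -448/53  [AC ∥ ED ∩ CD ∥ AE]
2. E_y = -552/53  [AC ∥ ED ∩ CD ∥ AE]
   → E = (-448/53, -552/53)
3. F_x = 254644/401581  [E, C, F are collinear ∩ AF ⟂ EC]
4. F_y = 1799874/401581  [E, C, F are collinear ∩ AF ⟂ EC]
   → F = (254644/401581, 1799874/401581)
5. B_x = -1132/159  [line -660/53·x + -1082/53·y + -9476/53 = 0 ∩ |BA|² = 1360/9]
6. B_y = -234/53  [line -660/53·x + -1082/53·y + -9476/53 = 0 ∩ |BA|² = 1360/9]
   → B = (-1132/159, -234/53)

B = (-1132/159, -234/53)
E = (-448/53, -552/53)
F = (254644/401581, 1799874/401581)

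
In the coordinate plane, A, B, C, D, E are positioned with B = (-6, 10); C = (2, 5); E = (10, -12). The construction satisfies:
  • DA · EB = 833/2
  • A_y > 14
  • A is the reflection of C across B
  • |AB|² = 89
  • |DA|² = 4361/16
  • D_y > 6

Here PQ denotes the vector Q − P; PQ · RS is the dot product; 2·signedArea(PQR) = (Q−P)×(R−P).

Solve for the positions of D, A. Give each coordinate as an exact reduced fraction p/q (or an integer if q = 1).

1. A_x = -14  [A is the reflection of C across B]
2. A_y = 15  [A is the reflection of C across B]
   → A = (-14, 15)
3. D_x = 0  [line 16·x + -22·y + 275/2 = 0 ∩ |DA|² = 4361/16]
4. D_y = 25/4  [line 16·x + -22·y + 275/2 = 0 ∩ |DA|² = 4361/16]
   → D = (0, 25/4)

A = (-14, 15)
D = (0, 25/4)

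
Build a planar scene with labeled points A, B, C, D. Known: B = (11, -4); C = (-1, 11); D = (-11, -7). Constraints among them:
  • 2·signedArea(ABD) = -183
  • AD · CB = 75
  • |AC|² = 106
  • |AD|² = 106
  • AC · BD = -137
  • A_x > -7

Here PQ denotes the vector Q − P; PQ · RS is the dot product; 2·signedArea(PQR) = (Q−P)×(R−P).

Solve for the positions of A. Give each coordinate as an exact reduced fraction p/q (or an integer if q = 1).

1. A_x = -6  [2·signedArea(ABD) = -183 ∩ AD · CB = 75]
2. A_y = 2  [2·signedArea(ABD) = -183 ∩ AD · CB = 75]
   → A = (-6, 2)

A = (-6, 2)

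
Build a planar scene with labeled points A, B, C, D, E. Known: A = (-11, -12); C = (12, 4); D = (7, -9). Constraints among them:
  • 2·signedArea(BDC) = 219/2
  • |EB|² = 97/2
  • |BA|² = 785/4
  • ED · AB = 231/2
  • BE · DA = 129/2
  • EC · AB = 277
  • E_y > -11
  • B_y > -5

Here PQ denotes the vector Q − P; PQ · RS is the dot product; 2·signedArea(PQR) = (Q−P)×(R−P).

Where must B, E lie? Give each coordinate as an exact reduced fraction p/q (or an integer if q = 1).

B = (1/2, -4)
E = (-2, -21/2)

1. B_x = 1/2  [line -13·x + 5·y + 53/2 = 0 ∩ |BA|² = 785/4]
2. B_y = -4  [line -13·x + 5·y + 53/2 = 0 ∩ |BA|² = 785/4]
   → B = (1/2, -4)
3. E_x = -2  [BE · DA = 129/2 ∩ EC · AB = 277]
4. E_y = -21/2  [BE · DA = 129/2 ∩ EC · AB = 277]
   → E = (-2, -21/2)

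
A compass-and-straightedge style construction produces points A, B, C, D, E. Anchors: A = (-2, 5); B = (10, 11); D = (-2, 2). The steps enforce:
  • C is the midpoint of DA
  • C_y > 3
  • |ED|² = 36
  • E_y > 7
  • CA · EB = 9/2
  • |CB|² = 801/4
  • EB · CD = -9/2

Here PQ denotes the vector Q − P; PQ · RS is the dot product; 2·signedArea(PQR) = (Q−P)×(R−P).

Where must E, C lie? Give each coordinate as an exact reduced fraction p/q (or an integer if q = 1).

1. C_x = -2  [C is the midpoint of DA]
2. C_y = 7/2  [C is the midpoint of DA]
   → C = (-2, 7/2)
3. E_y = 8  [EB · CD = -9/2]
4. E_x = -2  [|ED|² = 36]
   → E = (-2, 8)

C = (-2, 7/2)
E = (-2, 8)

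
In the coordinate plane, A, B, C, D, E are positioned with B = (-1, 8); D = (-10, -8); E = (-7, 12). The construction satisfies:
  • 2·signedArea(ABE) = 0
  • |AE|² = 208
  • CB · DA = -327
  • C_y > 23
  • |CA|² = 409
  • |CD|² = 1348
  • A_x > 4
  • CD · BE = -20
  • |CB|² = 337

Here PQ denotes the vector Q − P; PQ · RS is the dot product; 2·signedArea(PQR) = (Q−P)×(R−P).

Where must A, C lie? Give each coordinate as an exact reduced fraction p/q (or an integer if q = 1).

A = (5, 4)
C = (8, 24)

1. A_x = 5  [line -4·x + -6·y + 44 = 0 ∩ |AE|² = 208]
2. A_y = 4  [line -4·x + -6·y + 44 = 0 ∩ |AE|² = 208]
   → A = (5, 4)
3. C_x = 8  [CB · DA = -327 ∩ CD · BE = -20]
4. C_y = 24  [CB · DA = -327 ∩ CD · BE = -20]
   → C = (8, 24)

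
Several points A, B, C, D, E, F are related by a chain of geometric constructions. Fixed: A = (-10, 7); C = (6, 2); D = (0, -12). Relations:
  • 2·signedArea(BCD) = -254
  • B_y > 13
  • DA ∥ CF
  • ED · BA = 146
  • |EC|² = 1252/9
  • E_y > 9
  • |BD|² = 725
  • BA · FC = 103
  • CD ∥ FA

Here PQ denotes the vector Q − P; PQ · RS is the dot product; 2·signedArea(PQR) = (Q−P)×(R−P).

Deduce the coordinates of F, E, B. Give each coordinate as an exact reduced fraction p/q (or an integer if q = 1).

1. F_x = -4  [CD ∥ FA ∩ DA ∥ CF]
2. F_y = 21  [CD ∥ FA ∩ DA ∥ CF]
   → F = (-4, 21)
3. B_x = -7  [BA · FC = 103 ∩ 2·signedArea(BCD) = -254]
4. B_y = 14  [BA · FC = 103 ∩ 2·signedArea(BCD) = -254]
   → B = (-7, 14)
5. E_x = -8/3  [line 3·x + 7·y + -62 = 0 ∩ |EC|² = 1252/9]
6. E_y = 10  [line 3·x + 7·y + -62 = 0 ∩ |EC|² = 1252/9]
   → E = (-8/3, 10)

B = (-7, 14)
E = (-8/3, 10)
F = (-4, 21)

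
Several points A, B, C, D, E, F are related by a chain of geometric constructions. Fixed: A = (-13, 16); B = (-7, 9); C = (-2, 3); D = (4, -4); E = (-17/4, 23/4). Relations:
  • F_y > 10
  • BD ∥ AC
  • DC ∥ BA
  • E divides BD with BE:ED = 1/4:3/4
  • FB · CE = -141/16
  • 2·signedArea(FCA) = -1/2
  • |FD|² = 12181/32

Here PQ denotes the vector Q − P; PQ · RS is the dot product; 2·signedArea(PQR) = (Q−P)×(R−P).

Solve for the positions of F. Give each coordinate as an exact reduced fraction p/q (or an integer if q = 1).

F = (-69/8, 87/8)

1. F_x = -69/8  [2·signedArea(FCA) = -1/2 ∩ FB · CE = -141/16]
2. F_y = 87/8  [2·signedArea(FCA) = -1/2 ∩ FB · CE = -141/16]
   → F = (-69/8, 87/8)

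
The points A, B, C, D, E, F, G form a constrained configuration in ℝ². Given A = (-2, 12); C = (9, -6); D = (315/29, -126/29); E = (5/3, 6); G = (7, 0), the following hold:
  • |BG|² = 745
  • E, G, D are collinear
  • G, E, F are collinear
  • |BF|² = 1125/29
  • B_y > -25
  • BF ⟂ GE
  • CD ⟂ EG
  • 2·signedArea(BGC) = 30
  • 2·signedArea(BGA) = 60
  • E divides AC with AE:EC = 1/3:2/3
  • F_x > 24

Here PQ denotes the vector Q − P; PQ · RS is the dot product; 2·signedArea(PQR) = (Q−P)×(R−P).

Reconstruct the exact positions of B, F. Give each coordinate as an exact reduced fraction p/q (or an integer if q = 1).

1. B_x = 20  [2·signedArea(BGC) = 30 ∩ 2·signedArea(BGA) = 60]
2. B_y = -24  [2·signedArea(BGC) = 30 ∩ 2·signedArea(BGA) = 60]
   → B = (20, -24)
3. F_x = 715/29  [G, E, F are collinear ∩ BF ⟂ GE]
4. F_y = -576/29  [G, E, F are collinear ∩ BF ⟂ GE]
   → F = (715/29, -576/29)

B = (20, -24)
F = (715/29, -576/29)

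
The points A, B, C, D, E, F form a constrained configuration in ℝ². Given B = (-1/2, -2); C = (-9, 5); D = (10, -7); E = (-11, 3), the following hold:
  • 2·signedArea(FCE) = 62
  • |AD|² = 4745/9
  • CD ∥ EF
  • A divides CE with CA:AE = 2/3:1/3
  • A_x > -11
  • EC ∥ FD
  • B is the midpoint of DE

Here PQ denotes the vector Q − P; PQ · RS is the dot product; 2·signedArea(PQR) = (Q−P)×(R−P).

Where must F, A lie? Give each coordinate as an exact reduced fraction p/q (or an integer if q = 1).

A = (-31/3, 11/3)
F = (8, -9)

1. F_x = 8  [EC ∥ FD ∩ CD ∥ EF]
2. F_y = -9  [EC ∥ FD ∩ CD ∥ EF]
   → F = (8, -9)
3. A_x = -31/3  [A divides CE with CA:AE = 2/3:1/3]
4. A_y = 11/3  [A divides CE with CA:AE = 2/3:1/3]
   → A = (-31/3, 11/3)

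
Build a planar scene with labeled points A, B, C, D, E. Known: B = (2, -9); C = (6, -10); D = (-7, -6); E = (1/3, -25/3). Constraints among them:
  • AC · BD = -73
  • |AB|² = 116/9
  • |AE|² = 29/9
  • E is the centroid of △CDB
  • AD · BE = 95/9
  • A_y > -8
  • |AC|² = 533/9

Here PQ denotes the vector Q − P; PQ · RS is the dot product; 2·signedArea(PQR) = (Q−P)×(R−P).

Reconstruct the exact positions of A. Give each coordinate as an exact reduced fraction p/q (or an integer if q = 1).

1. A_x = -4/3  [AD · BE = 95/9 ∩ AC · BD = -73]
2. A_y = -23/3  [AD · BE = 95/9 ∩ AC · BD = -73]
   → A = (-4/3, -23/3)

A = (-4/3, -23/3)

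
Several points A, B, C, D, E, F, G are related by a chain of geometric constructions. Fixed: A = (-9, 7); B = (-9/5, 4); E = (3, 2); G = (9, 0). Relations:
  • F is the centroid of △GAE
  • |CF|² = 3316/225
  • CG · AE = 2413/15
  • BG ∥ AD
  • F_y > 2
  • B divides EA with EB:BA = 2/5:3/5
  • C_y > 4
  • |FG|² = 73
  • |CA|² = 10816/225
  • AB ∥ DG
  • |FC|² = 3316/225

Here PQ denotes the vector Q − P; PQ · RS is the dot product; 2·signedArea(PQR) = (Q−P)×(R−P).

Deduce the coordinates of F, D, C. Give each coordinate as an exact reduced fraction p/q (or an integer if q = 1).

1. F_x = 1  [F is the centroid of △GAE]
2. F_y = 3  [F is the centroid of △GAE]
   → F = (1, 3)
3. D_x = 9/5  [AB ∥ DG ∩ BG ∥ AD]
4. D_y = 3  [AB ∥ DG ∩ BG ∥ AD]
   → D = (9/5, 3)
5. C_x = -13/5  [line -12·x + 5·y + -793/15 = 0 ∩ |CA|² = 10816/225]
6. C_y = 13/3  [line -12·x + 5·y + -793/15 = 0 ∩ |CA|² = 10816/225]
   → C = (-13/5, 13/3)

C = (-13/5, 13/3)
D = (9/5, 3)
F = (1, 3)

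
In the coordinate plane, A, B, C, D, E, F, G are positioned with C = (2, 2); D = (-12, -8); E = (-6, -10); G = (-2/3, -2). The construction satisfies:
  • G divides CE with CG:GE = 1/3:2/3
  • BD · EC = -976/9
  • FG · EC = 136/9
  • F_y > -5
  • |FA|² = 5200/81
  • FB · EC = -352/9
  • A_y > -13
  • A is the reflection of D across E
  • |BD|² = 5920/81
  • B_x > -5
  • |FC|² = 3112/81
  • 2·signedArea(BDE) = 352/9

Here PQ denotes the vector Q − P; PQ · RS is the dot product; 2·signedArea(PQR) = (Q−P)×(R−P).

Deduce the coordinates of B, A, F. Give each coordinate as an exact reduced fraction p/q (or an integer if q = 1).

A = (0, -12)
B = (-40/9, -4)
F = (4/9, -4)

1. B_x = -40/9  [2·signedArea(BDE) = 352/9 ∩ BD · EC = -976/9]
2. B_y = -4  [2·signedArea(BDE) = 352/9 ∩ BD · EC = -976/9]
   → B = (-40/9, -4)
3. A_x = 0  [A is the reflection of D across E]
4. A_y = -12  [A is the reflection of D across E]
   → A = (0, -12)
5. F_x = 4/9  [line -8·x + -12·y + -400/9 = 0 ∩ |FA|² = 5200/81]
6. F_y = -4  [line -8·x + -12·y + -400/9 = 0 ∩ |FA|² = 5200/81]
   → F = (4/9, -4)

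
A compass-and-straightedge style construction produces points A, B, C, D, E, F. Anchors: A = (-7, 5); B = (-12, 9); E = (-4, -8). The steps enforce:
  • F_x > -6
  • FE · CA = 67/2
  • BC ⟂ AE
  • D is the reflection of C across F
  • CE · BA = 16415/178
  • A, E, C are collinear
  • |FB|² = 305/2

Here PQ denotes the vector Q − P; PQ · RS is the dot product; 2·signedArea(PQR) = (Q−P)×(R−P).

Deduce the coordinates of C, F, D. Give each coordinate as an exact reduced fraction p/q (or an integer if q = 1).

C = (-1447/178, 1761/178)
D = (-511/178, -2295/178)
F = (-11/2, -3/2)

1. C_x = -1447/178  [A, E, C are collinear ∩ BC ⟂ AE]
2. C_y = 1761/178  [A, E, C are collinear ∩ BC ⟂ AE]
   → C = (-1447/178, 1761/178)
3. F_x = -11/2  [line -201/178·x + 871/178·y + 201/178 = 0 ∩ |FB|² = 305/2]
4. F_y = -3/2  [line -201/178·x + 871/178·y + 201/178 = 0 ∩ |FB|² = 305/2]
   → F = (-11/2, -3/2)
5. D_x = -511/178  [D is the reflection of C across F]
6. D_y = -2295/178  [D is the reflection of C across F]
   → D = (-511/178, -2295/178)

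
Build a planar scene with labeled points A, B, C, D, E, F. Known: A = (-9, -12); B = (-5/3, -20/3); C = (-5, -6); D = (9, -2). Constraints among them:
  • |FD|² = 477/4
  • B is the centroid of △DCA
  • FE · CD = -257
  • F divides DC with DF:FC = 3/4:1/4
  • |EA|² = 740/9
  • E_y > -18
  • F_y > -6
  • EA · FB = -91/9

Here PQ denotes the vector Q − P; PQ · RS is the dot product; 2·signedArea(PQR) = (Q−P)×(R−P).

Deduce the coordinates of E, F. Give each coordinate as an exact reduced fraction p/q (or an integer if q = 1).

E = (-49/3, -52/3)
F = (-3/2, -5)

1. F_x = -3/2  [F divides DC with DF:FC = 3/4:1/4]
2. F_y = -5  [F divides DC with DF:FC = 3/4:1/4]
   → F = (-3/2, -5)
3. E_x = -49/3  [EA · FB = -91/9 ∩ FE · CD = -257]
4. E_y = -52/3  [EA · FB = -91/9 ∩ FE · CD = -257]
   → E = (-49/3, -52/3)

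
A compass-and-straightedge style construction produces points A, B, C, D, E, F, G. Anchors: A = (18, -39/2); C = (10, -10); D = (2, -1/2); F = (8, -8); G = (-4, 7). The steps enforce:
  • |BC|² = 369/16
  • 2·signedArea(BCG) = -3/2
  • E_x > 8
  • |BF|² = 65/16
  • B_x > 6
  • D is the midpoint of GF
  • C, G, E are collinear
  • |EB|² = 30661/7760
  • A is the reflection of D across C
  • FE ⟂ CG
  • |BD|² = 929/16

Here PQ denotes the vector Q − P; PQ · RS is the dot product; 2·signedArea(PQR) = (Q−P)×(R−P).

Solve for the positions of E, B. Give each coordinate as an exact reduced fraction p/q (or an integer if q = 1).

1. E_x = 3982/485  [C, G, E are collinear ∩ FE ⟂ CG]
2. E_y = -3796/485  [C, G, E are collinear ∩ FE ⟂ CG]
   → E = (3982/485, -3796/485)
3. B_x = 7  [line -17·x + -14·y + 63/2 = 0 ∩ |BD|² = 929/16]
4. B_y = -25/4  [line -17·x + -14·y + 63/2 = 0 ∩ |BD|² = 929/16]
   → B = (7, -25/4)

B = (7, -25/4)
E = (3982/485, -3796/485)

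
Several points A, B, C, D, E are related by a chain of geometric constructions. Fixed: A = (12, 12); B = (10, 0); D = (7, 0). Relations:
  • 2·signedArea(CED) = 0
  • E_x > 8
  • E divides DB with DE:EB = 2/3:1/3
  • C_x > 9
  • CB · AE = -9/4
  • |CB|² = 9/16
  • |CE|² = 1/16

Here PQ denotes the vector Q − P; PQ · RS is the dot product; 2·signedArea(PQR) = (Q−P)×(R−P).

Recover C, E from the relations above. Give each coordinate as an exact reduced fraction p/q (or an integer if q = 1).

C = (37/4, 0)
E = (9, 0)

1. E_x = 9  [E divides DB with DE:EB = 2/3:1/3]
2. E_y = 0  [E divides DB with DE:EB = 2/3:1/3]
   → E = (9, 0)
3. C_x = 37/4  [2·signedArea(CED) = 0 ∩ CB · AE = -9/4]
4. C_y = 0  [2·signedArea(CED) = 0 ∩ CB · AE = -9/4]
   → C = (37/4, 0)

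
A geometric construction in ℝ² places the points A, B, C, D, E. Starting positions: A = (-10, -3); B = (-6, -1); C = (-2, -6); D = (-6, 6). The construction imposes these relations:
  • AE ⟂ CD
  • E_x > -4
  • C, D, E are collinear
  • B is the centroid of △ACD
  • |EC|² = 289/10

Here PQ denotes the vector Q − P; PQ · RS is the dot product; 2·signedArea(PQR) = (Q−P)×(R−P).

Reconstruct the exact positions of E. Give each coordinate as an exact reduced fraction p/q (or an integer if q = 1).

1. E_x = -37/10  [C, D, E are collinear ∩ AE ⟂ CD]
2. E_y = -9/10  [C, D, E are collinear ∩ AE ⟂ CD]
   → E = (-37/10, -9/10)

E = (-37/10, -9/10)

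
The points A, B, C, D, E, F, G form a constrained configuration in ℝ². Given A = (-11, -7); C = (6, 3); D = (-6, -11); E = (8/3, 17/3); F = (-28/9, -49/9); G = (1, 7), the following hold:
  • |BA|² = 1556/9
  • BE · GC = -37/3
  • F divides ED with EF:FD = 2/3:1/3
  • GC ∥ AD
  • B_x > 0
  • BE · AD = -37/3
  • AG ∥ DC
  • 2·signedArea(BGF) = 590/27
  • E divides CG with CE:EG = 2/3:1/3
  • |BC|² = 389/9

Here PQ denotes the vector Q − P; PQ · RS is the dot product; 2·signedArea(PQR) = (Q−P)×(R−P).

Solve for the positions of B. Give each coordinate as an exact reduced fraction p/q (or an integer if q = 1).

1. B_x = 1/3  [2·signedArea(BGF) = 590/27 ∩ BE · AD = -37/3]
2. B_y = -1/3  [2·signedArea(BGF) = 590/27 ∩ BE · AD = -37/3]
   → B = (1/3, -1/3)

B = (1/3, -1/3)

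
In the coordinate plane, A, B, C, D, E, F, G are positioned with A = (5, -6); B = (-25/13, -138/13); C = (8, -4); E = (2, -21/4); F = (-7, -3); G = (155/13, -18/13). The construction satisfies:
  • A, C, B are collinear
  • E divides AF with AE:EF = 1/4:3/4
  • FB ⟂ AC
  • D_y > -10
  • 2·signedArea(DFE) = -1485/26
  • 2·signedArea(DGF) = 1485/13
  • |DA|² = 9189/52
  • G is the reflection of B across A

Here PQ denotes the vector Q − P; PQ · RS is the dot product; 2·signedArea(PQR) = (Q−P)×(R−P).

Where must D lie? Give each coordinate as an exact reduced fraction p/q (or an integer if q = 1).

1. D_x = -103/13  [2·signedArea(DGF) = 1485/13 ∩ 2·signedArea(DFE) = -1485/26]
2. D_y = -237/26  [2·signedArea(DGF) = 1485/13 ∩ 2·signedArea(DFE) = -1485/26]
   → D = (-103/13, -237/26)

D = (-103/13, -237/26)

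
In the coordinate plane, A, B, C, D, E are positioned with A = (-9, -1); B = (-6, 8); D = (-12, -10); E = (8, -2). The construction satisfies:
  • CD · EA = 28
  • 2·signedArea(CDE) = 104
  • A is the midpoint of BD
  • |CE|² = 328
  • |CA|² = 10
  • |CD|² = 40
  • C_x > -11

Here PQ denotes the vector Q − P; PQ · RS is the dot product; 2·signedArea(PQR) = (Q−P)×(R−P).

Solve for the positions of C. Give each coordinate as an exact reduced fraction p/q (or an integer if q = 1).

1. C_x = -10  [2·signedArea(CDE) = 104 ∩ CD · EA = 28]
2. C_y = -4  [2·signedArea(CDE) = 104 ∩ CD · EA = 28]
   → C = (-10, -4)

C = (-10, -4)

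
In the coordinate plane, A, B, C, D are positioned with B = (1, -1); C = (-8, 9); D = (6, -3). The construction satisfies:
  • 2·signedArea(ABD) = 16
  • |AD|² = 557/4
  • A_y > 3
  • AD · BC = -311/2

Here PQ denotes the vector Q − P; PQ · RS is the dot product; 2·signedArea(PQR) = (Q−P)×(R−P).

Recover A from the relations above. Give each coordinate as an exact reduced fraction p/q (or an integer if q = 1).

1. A_x = -7/2  [AD · BC = -311/2 ∩ 2·signedArea(ABD) = 16]
2. A_y = 4  [AD · BC = -311/2 ∩ 2·signedArea(ABD) = 16]
   → A = (-7/2, 4)

A = (-7/2, 4)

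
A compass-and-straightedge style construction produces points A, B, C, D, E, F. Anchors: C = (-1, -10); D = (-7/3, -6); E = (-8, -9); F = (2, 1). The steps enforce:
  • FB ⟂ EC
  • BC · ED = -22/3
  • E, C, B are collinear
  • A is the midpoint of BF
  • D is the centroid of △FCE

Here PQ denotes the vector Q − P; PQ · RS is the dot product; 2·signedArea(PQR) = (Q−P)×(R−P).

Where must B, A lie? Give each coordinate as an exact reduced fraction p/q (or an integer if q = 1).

A = (6/5, -23/5)
B = (2/5, -51/5)

1. B_x = 2/5  [E, C, B are collinear ∩ FB ⟂ EC]
2. B_y = -51/5  [E, C, B are collinear ∩ FB ⟂ EC]
   → B = (2/5, -51/5)
3. A_x = 6/5  [A is the midpoint of BF]
4. A_y = -23/5  [A is the midpoint of BF]
   → A = (6/5, -23/5)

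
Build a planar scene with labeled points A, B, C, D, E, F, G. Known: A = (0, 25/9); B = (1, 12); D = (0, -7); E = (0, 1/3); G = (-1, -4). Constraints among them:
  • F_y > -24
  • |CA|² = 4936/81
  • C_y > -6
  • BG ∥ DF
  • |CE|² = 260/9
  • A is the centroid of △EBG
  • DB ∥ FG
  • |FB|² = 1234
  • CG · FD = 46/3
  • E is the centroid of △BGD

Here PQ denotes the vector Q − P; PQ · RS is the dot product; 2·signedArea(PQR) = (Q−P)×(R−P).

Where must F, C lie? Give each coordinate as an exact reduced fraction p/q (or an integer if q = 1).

1. F_x = -2  [DB ∥ FG ∩ BG ∥ DF]
2. F_y = -23  [DB ∥ FG ∩ BG ∥ DF]
   → F = (-2, -23)
3. C_x = -2/3  [line -2·x + -16·y + -244/3 = 0 ∩ |CE|² = 260/9]
4. C_y = -5  [line -2·x + -16·y + -244/3 = 0 ∩ |CE|² = 260/9]
   → C = (-2/3, -5)

C = (-2/3, -5)
F = (-2, -23)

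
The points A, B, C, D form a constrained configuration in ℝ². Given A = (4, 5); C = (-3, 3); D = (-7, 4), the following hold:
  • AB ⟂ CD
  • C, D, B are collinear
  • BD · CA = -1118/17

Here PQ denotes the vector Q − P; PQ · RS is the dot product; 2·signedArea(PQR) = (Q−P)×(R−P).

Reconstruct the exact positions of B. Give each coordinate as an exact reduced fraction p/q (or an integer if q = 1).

B = (53/17, 25/17)

1. B_x = 53/17  [C, D, B are collinear ∩ AB ⟂ CD]
2. B_y = 25/17  [C, D, B are collinear ∩ AB ⟂ CD]
   → B = (53/17, 25/17)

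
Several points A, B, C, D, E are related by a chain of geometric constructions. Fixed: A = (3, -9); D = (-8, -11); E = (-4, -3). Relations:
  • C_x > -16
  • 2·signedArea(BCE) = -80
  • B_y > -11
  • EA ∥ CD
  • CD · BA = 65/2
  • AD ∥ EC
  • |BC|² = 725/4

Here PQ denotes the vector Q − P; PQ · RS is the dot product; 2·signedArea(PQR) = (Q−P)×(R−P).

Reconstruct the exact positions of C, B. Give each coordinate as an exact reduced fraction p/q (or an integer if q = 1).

1. C_x = -15  [EA ∥ CD ∩ AD ∥ EC]
2. C_y = -5  [EA ∥ CD ∩ AD ∥ EC]
   → C = (-15, -5)
3. B_x = -5/2  [2·signedArea(BCE) = -80 ∩ CD · BA = 65/2]
4. B_y = -10  [2·signedArea(BCE) = -80 ∩ CD · BA = 65/2]
   → B = (-5/2, -10)

B = (-5/2, -10)
C = (-15, -5)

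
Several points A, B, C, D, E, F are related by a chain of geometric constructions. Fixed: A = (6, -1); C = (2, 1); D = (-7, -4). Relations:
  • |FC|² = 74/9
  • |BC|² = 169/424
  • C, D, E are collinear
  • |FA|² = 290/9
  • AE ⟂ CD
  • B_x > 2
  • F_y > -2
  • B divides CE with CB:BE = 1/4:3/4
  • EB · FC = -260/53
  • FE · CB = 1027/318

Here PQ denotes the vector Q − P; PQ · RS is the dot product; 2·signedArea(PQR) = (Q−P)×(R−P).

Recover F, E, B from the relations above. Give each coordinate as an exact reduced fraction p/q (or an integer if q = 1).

B = (541/212, 277/212)
E = (223/53, 118/53)
F = (1/3, -4/3)

1. E_x = 223/53  [C, D, E are collinear ∩ AE ⟂ CD]
2. E_y = 118/53  [C, D, E are collinear ∩ AE ⟂ CD]
   → E = (223/53, 118/53)
3. B_x = 541/212  [B divides CE with CB:BE = 1/4:3/4]
4. B_y = 277/212  [B divides CE with CB:BE = 1/4:3/4]
   → B = (541/212, 277/212)
5. F_x = 1/3  [line -117/212·x + -65/212·y + -143/636 = 0 ∩ |FA|² = 290/9]
6. F_y = -4/3  [line -117/212·x + -65/212·y + -143/636 = 0 ∩ |FA|² = 290/9]
   → F = (1/3, -4/3)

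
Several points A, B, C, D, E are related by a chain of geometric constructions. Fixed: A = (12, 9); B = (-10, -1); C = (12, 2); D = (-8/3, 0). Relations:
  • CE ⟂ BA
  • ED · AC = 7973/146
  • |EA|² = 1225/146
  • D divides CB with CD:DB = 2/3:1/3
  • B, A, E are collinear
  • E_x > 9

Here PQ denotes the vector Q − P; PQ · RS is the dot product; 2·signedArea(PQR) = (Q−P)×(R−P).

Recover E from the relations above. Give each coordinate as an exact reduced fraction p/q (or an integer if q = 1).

E = (1367/146, 1139/146)

1. E_x = 1367/146  [B, A, E are collinear ∩ CE ⟂ BA]
2. E_y = 1139/146  [B, A, E are collinear ∩ CE ⟂ BA]
   → E = (1367/146, 1139/146)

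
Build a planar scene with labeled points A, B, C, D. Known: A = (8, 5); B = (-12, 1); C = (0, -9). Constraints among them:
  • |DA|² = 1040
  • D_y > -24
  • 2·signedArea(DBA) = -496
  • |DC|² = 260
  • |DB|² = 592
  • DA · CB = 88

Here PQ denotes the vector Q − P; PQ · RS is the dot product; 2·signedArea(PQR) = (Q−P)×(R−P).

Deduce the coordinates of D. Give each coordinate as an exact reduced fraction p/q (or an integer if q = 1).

1. D_x = -8  [DA · CB = 88 ∩ 2·signedArea(DBA) = -496]
2. D_y = -23  [DA · CB = 88 ∩ 2·signedArea(DBA) = -496]
   → D = (-8, -23)

D = (-8, -23)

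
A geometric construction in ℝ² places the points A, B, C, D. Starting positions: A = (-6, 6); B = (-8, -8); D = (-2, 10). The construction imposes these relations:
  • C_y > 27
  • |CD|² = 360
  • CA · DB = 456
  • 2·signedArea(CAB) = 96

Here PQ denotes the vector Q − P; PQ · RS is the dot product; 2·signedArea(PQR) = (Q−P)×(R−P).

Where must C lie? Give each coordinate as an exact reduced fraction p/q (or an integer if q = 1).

1. C_x = 4  [2·signedArea(CAB) = 96 ∩ CA · DB = 456]
2. C_y = 28  [2·signedArea(CAB) = 96 ∩ CA · DB = 456]
   → C = (4, 28)

C = (4, 28)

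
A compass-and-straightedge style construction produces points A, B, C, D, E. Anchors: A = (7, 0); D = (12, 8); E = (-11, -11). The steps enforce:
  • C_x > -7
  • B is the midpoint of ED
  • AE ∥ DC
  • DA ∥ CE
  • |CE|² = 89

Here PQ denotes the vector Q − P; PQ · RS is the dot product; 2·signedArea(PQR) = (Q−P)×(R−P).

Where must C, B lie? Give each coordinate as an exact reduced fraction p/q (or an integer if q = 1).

1. C_x = -6  [DA ∥ CE ∩ AE ∥ DC]
2. C_y = -3  [DA ∥ CE ∩ AE ∥ DC]
   → C = (-6, -3)
3. B_x = 1/2  [B is the midpoint of ED]
4. B_y = -3/2  [B is the midpoint of ED]
   → B = (1/2, -3/2)

B = (1/2, -3/2)
C = (-6, -3)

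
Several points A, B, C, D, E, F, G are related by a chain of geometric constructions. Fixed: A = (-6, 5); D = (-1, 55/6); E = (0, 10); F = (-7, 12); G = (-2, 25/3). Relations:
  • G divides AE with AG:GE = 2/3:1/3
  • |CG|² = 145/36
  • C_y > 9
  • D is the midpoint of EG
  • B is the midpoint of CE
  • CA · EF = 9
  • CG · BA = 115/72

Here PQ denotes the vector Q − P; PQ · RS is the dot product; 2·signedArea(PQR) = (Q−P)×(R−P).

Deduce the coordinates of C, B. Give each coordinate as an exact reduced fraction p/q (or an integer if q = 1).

1. C_x = -10/3  [line 7·x + -2·y + 43 = 0 ∩ |CG|² = 145/36]
2. C_y = 59/6  [line 7·x + -2·y + 43 = 0 ∩ |CG|² = 145/36]
   → C = (-10/3, 59/6)
3. B_x = -5/3  [CG · BA = 115/72 ∩ B is the midpoint of CE]
4. B_y = 119/12  [CG · BA = 115/72 ∩ B is the midpoint of CE]
   → B = (-5/3, 119/12)

B = (-5/3, 119/12)
C = (-10/3, 59/6)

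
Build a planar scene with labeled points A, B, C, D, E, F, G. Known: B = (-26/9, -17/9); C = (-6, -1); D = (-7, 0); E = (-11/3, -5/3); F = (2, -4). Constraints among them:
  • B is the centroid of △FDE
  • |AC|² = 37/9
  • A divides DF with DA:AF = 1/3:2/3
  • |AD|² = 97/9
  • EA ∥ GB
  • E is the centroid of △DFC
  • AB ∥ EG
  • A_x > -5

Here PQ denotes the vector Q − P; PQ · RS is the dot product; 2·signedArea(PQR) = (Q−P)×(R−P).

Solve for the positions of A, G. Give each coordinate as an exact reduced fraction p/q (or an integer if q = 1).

A = (-4, -4/3)
G = (-23/9, -20/9)

1. A_x = -4  [A divides DF with DA:AF = 1/3:2/3]
2. A_y = -4/3  [A divides DF with DA:AF = 1/3:2/3]
   → A = (-4, -4/3)
3. G_x = -23/9  [EA ∥ GB ∩ AB ∥ EG]
4. G_y = -20/9  [EA ∥ GB ∩ AB ∥ EG]
   → G = (-23/9, -20/9)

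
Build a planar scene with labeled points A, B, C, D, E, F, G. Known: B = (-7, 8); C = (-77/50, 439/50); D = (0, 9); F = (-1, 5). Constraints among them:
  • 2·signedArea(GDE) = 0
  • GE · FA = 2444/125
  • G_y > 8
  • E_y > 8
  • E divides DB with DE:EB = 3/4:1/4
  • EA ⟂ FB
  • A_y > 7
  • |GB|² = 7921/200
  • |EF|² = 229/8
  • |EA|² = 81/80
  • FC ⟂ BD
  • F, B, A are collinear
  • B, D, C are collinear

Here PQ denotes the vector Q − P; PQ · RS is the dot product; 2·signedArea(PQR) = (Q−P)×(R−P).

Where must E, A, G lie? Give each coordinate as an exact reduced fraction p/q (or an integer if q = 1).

A = (-57/10, 147/20)
E = (-21/4, 33/4)
G = (-77/100, 889/100)

1. E_x = -21/4  [E divides DB with DE:EB = 3/4:1/4]
2. E_y = 33/4  [E divides DB with DE:EB = 3/4:1/4]
   → E = (-21/4, 33/4)
3. A_x = -57/10  [F, B, A are collinear ∩ EA ⟂ FB]
4. A_y = 147/20  [F, B, A are collinear ∩ EA ⟂ FB]
   → A = (-57/10, 147/20)
5. G_x = -77/100  [2·signedArea(GDE) = 0 ∩ GE · FA = 2444/125]
6. G_y = 889/100  [2·signedArea(GDE) = 0 ∩ GE · FA = 2444/125]
   → G = (-77/100, 889/100)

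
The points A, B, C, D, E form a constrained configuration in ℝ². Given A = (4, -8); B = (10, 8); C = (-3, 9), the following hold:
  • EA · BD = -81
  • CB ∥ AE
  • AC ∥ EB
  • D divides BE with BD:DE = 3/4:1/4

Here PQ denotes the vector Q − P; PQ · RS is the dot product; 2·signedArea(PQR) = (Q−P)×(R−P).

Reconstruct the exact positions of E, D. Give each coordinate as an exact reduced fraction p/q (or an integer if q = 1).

D = (61/4, -19/4)
E = (17, -9)

1. E_x = 17  [AC ∥ EB ∩ CB ∥ AE]
2. E_y = -9  [AC ∥ EB ∩ CB ∥ AE]
   → E = (17, -9)
3. D_x = 61/4  [D divides BE with BD:DE = 3/4:1/4]
4. D_y = -19/4  [D divides BE with BD:DE = 3/4:1/4]
   → D = (61/4, -19/4)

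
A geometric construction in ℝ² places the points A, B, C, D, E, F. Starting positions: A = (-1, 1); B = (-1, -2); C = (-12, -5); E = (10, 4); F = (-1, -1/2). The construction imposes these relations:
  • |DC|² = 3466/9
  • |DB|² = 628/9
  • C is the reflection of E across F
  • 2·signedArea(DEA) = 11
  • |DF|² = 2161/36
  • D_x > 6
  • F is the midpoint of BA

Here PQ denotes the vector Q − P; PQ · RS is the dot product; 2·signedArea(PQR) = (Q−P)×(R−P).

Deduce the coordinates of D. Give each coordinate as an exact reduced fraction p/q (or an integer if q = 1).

1. D_x = 19/3  [line 3·x + -11·y + 3 = 0 ∩ |DB|² = 628/9]
2. D_y = 2  [line 3·x + -11·y + 3 = 0 ∩ |DB|² = 628/9]
   → D = (19/3, 2)

D = (19/3, 2)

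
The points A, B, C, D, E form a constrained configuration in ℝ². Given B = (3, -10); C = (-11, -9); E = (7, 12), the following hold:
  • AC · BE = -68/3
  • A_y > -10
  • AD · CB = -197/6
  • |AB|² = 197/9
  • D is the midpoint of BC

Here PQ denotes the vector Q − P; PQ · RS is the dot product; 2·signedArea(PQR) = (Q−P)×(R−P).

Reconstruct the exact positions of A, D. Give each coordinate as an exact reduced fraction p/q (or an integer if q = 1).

A = (-5/3, -29/3)
D = (-4, -19/2)

1. A_x = -5/3  [line -4·x + -22·y + -658/3 = 0 ∩ |AB|² = 197/9]
2. A_y = -29/3  [line -4·x + -22·y + -658/3 = 0 ∩ |AB|² = 197/9]
   → A = (-5/3, -29/3)
3. D_x = -4  [AD · CB = -197/6 ∩ D is the midpoint of BC]
4. D_y = -19/2  [AD · CB = -197/6 ∩ D is the midpoint of BC]
   → D = (-4, -19/2)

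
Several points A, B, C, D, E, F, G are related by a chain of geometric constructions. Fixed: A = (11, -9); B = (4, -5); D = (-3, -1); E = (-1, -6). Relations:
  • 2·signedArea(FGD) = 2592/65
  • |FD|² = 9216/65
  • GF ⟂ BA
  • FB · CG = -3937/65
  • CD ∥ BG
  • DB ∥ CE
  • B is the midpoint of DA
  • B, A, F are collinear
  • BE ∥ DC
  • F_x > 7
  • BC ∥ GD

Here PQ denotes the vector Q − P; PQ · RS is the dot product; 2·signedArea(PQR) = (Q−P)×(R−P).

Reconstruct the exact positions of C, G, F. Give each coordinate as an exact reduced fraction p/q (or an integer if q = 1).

C = (-8, -2)
F = (477/65, -449/65)
G = (9, -4)

1. C_x = -8  [DB ∥ CE ∩ BE ∥ DC]
2. C_y = -2  [DB ∥ CE ∩ BE ∥ DC]
   → C = (-8, -2)
3. G_x = 9  [BC ∥ GD ∩ CD ∥ BG]
4. G_y = -4  [BC ∥ GD ∩ CD ∥ BG]
   → G = (9, -4)
5. F_x = 477/65  [B, A, F are collinear ∩ GF ⟂ BA]
6. F_y = -449/65  [B, A, F are collinear ∩ GF ⟂ BA]
   → F = (477/65, -449/65)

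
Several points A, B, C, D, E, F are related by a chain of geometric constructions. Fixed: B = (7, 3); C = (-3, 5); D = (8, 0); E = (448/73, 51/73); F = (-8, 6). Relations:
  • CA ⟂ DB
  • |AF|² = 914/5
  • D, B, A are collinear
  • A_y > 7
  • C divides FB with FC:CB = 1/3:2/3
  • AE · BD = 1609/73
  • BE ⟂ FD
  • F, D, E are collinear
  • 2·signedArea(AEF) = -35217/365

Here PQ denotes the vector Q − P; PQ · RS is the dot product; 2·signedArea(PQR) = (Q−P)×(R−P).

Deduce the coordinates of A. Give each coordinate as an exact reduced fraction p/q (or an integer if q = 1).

1. A_x = 27/5  [D, B, A are collinear ∩ CA ⟂ DB]
2. A_y = 39/5  [D, B, A are collinear ∩ CA ⟂ DB]
   → A = (27/5, 39/5)

A = (27/5, 39/5)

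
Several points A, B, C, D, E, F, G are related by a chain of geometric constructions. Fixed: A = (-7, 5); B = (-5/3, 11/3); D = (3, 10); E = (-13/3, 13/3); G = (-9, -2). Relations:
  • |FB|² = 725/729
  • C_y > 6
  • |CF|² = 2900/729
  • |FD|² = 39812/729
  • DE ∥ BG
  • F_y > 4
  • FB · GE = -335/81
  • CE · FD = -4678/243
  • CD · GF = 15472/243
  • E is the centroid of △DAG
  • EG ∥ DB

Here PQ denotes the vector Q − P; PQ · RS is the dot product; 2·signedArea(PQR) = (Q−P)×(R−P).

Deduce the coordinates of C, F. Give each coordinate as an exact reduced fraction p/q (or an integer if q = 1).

1. F_x = -55/27  [line -14/3·x + -19/3·y + 1586/81 = 0 ∩ |FB|² = 725/729]
2. F_y = 124/27  [line -14/3·x + -19/3·y + 1586/81 = 0 ∩ |FB|² = 725/729]
   → F = (-55/27, 124/27)
3. C_x = -25/9  [CE · FD = -4678/243 ∩ CD · GF = 15472/243]
4. C_y = 58/9  [CE · FD = -4678/243 ∩ CD · GF = 15472/243]
   → C = (-25/9, 58/9)

C = (-25/9, 58/9)
F = (-55/27, 124/27)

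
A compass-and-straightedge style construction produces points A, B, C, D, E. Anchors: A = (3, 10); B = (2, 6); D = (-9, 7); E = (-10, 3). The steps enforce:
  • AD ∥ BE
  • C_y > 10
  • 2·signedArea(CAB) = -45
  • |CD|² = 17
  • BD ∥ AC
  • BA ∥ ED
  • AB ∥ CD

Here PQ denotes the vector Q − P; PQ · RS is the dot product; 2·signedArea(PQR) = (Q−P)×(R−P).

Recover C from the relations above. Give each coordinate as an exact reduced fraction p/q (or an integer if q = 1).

1. C_x = -8  [AB ∥ CD ∩ BD ∥ AC]
2. C_y = 11  [AB ∥ CD ∩ BD ∥ AC]
   → C = (-8, 11)

C = (-8, 11)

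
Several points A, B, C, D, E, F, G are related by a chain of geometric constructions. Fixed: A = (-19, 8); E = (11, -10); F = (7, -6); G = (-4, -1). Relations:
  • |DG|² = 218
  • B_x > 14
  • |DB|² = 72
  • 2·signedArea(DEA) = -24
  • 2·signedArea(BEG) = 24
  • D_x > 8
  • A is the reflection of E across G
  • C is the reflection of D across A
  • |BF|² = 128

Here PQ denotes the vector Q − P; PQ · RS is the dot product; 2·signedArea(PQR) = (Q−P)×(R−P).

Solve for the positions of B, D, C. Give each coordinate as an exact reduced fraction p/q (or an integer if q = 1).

1. B_x = 15  [line -9·x + -15·y + -75 = 0 ∩ |BF|² = 128]
2. B_y = -14  [line -9·x + -15·y + -75 = 0 ∩ |BF|² = 128]
   → B = (15, -14)
3. D_x = 9  [line -18·x + -30·y + -78 = 0 ∩ |DG|² = 218]
4. D_y = -8  [line -18·x + -30·y + -78 = 0 ∩ |DG|² = 218]
   → D = (9, -8)
5. C_x = -47  [C is the reflection of D across A]
6. C_y = 24  [C is the reflection of D across A]
   → C = (-47, 24)

B = (15, -14)
C = (-47, 24)
D = (9, -8)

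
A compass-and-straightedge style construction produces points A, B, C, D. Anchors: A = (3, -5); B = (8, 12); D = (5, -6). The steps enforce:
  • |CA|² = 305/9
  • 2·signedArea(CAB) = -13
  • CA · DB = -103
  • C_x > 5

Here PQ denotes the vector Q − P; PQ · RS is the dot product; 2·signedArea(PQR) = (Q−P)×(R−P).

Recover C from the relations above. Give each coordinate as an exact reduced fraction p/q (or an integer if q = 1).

1. C_x = 16/3  [CA · DB = -103 ∩ 2·signedArea(CAB) = -13]
2. C_y = 1/3  [CA · DB = -103 ∩ 2·signedArea(CAB) = -13]
   → C = (16/3, 1/3)

C = (16/3, 1/3)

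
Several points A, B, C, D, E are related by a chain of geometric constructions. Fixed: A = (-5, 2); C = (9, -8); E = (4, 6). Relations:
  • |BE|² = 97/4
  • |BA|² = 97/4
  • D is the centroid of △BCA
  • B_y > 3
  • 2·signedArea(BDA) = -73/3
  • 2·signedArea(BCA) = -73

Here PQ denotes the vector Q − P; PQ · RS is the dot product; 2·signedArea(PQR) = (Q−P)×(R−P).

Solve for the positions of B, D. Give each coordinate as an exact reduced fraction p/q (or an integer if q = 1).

B = (-1/2, 4)
D = (7/6, -2/3)

1. B_x = -1/2  [line -10·x + -14·y + 51 = 0 ∩ |BE|² = 97/4]
2. B_y = 4  [line -10·x + -14·y + 51 = 0 ∩ |BE|² = 97/4]
   → B = (-1/2, 4)
3. D_x = 7/6  [2·signedArea(BDA) = -73/3 ∩ D is the centroid of △BCA]
4. D_y = -2/3  [2·signedArea(BDA) = -73/3 ∩ D is the centroid of △BCA]
   → D = (7/6, -2/3)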